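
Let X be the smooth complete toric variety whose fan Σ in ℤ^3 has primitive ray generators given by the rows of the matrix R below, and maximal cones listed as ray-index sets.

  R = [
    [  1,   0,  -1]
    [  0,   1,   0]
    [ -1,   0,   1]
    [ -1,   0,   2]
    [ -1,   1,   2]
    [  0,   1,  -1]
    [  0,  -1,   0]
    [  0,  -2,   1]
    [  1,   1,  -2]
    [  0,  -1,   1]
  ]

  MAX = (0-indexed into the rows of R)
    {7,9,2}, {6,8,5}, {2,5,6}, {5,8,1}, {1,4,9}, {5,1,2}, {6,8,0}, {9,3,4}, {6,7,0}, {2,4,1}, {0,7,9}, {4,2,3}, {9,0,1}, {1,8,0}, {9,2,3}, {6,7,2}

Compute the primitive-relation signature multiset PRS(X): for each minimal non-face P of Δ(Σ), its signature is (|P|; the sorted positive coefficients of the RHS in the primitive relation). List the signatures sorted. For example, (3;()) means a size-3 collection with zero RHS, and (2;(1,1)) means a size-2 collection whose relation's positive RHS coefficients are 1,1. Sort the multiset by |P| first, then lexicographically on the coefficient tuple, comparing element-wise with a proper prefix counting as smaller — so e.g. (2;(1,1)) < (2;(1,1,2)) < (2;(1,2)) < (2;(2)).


23 minimal non-faces of Δ(Σ) (on 10 rays):

  • {0,2}:  v_{0} + v_{2} = 0  ⟹  sig = (2;())
  • {1,6}:  v_{1} + v_{6} = 0  ⟹  sig = (2;())
  • {5,9}:  v_{5} + v_{9} = 0  ⟹  sig = (2;())
  • {0,5}:  v_{0} + v_{5} = v_{8}  ⟹  sig = (2;(1))
  • {1,3}:  v_{1} + v_{3} = v_{4}  ⟹  sig = (2;(1))
  • {1,7}:  v_{1} + v_{7} = v_{9}  ⟹  sig = (2;(1))
  • {2,8}:  v_{2} + v_{8} = v_{5}  ⟹  sig = (2;(1))
  • {3,8}:  v_{3} + v_{8} = v_{1}  ⟹  sig = (2;(1))
  • {4,6}:  v_{4} + v_{6} = v_{3}  ⟹  sig = (2;(1))
  • {5,7}:  v_{5} + v_{7} = v_{6}  ⟹  sig = (2;(1))
  • {6,9}:  v_{6} + v_{9} = v_{7}  ⟹  sig = (2;(1))
  • {8,9}:  v_{8} + v_{9} = v_{0}  ⟹  sig = (2;(1))
  • {0,3}:  v_{0} + v_{3} = v_{1} + v_{9}  ⟹  sig = (2;(1,1))
  • {3,5}:  v_{3} + v_{5} = v_{1} + v_{2}  ⟹  sig = (2;(1,1))
  • {3,6}:  v_{3} + v_{6} = v_{2} + v_{9}  ⟹  sig = (2;(1,1))
  • {4,7}:  v_{4} + v_{7} = v_{3} + v_{9}  ⟹  sig = (2;(1,1))
  • {7,8}:  v_{7} + v_{8} = v_{0} + v_{6}  ⟹  sig = (2;(1,1))
  • {0,4}:  v_{0} + v_{4} = 2·v_{1} + v_{9}  ⟹  sig = (2;(1,2))
  • {3,7}:  v_{3} + v_{7} = v_{2} + 2·v_{9}  ⟹  sig = (2;(1,2))
  • {4,5}:  v_{4} + v_{5} = 2·v_{1} + v_{2}  ⟹  sig = (2;(1,2))
  • {4,8}:  v_{4} + v_{8} = 2·v_{1}  ⟹  sig = (2;(2))
  • {1,2,9}:  v_{1} + v_{2} + v_{9} = v_{3}  ⟹  sig = (3;(1))
  • {2,4,9}:  v_{2} + v_{4} + v_{9} = 2·v_{3}  ⟹  sig = (3;(2))

so the primitive-relation signature multiset is
    (2;())
    (2;())
    (2;())
    (2;(1))
    (2;(1))
    (2;(1))
    (2;(1))
    (2;(1))
    (2;(1))
    (2;(1))
    (2;(1))
    (2;(1))
    (2;(1,1))
    (2;(1,1))
    (2;(1,1))
    (2;(1,1))
    (2;(1,1))
    (2;(1,2))
    (2;(1,2))
    (2;(1,2))
    (2;(2))
    (3;(1))
    (3;(2))


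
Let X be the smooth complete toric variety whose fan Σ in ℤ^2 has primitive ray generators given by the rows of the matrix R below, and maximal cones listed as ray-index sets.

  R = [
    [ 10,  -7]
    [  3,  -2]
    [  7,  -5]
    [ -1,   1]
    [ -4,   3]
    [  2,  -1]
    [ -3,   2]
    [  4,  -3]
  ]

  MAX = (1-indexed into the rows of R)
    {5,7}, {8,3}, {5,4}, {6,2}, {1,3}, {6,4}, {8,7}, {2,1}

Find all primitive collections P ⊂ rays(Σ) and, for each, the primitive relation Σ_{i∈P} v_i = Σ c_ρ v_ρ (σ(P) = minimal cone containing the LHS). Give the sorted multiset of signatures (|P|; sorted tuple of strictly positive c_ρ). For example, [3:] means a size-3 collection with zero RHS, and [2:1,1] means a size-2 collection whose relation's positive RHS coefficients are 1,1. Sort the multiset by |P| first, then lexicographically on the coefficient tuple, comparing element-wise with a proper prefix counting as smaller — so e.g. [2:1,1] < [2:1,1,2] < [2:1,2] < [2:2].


|primitive collections| = 20. Relations:

  P={2,7}:  v_{2} + v_{7} = 0  →  sig = [2:]
  P={5,8}:  v_{5} + v_{8} = 0  →  sig = [2:]
  P={1,7}:  v_{1} + v_{7} = v_{3}  →  sig = [2:1]
  P={2,3}:  v_{2} + v_{3} = v_{1}  →  sig = [2:1]
  P={2,4}:  v_{2} + v_{4} = v_{6}  →  sig = [2:1]
  P={2,5}:  v_{2} + v_{5} = v_{4}  →  sig = [2:1]
  P={2,8}:  v_{2} + v_{8} = v_{3}  →  sig = [2:1]
  P={3,5}:  v_{3} + v_{5} = v_{2}  →  sig = [2:1]
  P={3,7}:  v_{3} + v_{7} = v_{8}  →  sig = [2:1]
  P={4,7}:  v_{4} + v_{7} = v_{5}  →  sig = [2:1]
  P={4,8}:  v_{4} + v_{8} = v_{2}  →  sig = [2:1]
  P={6,7}:  v_{6} + v_{7} = v_{4}  →  sig = [2:1]
  P={1,5}:  v_{1} + v_{5} = 2·v_{2}  →  sig = [2:2]
  P={1,8}:  v_{1} + v_{8} = 2·v_{3}  →  sig = [2:2]
  P={3,4}:  v_{3} + v_{4} = 2·v_{2}  →  sig = [2:2]
  P={5,6}:  v_{5} + v_{6} = 2·v_{4}  →  sig = [2:2]
  P={6,8}:  v_{6} + v_{8} = 2·v_{2}  →  sig = [2:2]
  P={1,4}:  v_{1} + v_{4} = 3·v_{2}  →  sig = [2:3]
  P={3,6}:  v_{3} + v_{6} = 3·v_{2}  →  sig = [2:3]
  P={1,6}:  v_{1} + v_{6} = 4·v_{2}  →  sig = [2:4]

Sorted signature multiset PRS(X):
{ [2:] ×2,  [2:1] ×10,  [2:2] ×5,  [2:3] ×2,  [2:4] }


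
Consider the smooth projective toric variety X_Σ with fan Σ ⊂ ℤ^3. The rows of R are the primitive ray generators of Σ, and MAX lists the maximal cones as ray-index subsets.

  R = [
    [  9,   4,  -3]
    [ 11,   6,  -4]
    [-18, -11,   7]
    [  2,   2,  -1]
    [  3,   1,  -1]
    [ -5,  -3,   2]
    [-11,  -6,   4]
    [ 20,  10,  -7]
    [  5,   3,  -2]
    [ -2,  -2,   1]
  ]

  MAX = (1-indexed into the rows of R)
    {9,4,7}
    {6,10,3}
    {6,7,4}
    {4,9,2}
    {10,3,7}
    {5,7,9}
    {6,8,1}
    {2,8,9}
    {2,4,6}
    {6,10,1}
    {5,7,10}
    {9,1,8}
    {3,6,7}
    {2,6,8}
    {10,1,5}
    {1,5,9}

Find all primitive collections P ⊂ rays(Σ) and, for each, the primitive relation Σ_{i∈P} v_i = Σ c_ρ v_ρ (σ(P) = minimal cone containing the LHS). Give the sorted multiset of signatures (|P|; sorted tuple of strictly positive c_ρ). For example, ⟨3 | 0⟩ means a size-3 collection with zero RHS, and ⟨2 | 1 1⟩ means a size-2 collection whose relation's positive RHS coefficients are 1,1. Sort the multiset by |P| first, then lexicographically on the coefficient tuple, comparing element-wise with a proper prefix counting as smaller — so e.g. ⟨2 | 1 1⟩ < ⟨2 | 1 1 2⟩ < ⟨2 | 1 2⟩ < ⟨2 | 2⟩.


22 minimal non-faces of Δ(Σ) (on 10 rays):

  {2,7}:  v_{2} + v_{7} = 0  so sig = ⟨2 | 0⟩
  {4,10}:  v_{4} + v_{10} = 0  so sig = ⟨2 | 0⟩
  {6,9}:  v_{6} + v_{9} = 0  so sig = ⟨2 | 0⟩
  {1,2}:  v_{1} + v_{2} = v_{8}  so sig = ⟨2 | 1⟩
  {1,4}:  v_{1} + v_{4} = v_{2}  so sig = ⟨2 | 1⟩
  {1,7}:  v_{1} + v_{7} = v_{10}  so sig = ⟨2 | 1⟩
  {2,10}:  v_{2} + v_{10} = v_{1}  so sig = ⟨2 | 1⟩
  {4,5}:  v_{4} + v_{5} = v_{9}  so sig = ⟨2 | 1⟩
  {5,6}:  v_{5} + v_{6} = v_{10}  so sig = ⟨2 | 1⟩
  {7,8}:  v_{7} + v_{8} = v_{1}  so sig = ⟨2 | 1⟩
  {9,10}:  v_{9} + v_{10} = v_{5}  so sig = ⟨2 | 1⟩
  {2,3}:  v_{2} + v_{3} = v_{6} + v_{10}  so sig = ⟨2 | 1 1⟩
  {2,5}:  v_{2} + v_{5} = v_{1} + v_{9}  so sig = ⟨2 | 1 1⟩
  {3,4}:  v_{3} + v_{4} = v_{6} + v_{7}  so sig = ⟨2 | 1 1⟩
  {3,9}:  v_{3} + v_{9} = v_{7} + v_{10}  so sig = ⟨2 | 1 1⟩
  {3,8}:  v_{3} + v_{8} = v_{1} + v_{6} + v_{10}  so sig = ⟨2 | 1 1 1⟩
  {1,3}:  v_{1} + v_{3} = v_{6} + 2·v_{10}  so sig = ⟨2 | 1 2⟩
  {3,5}:  v_{3} + v_{5} = v_{7} + 2·v_{10}  so sig = ⟨2 | 1 2⟩
  {5,8}:  v_{5} + v_{8} = 2·v_{1} + v_{9}  so sig = ⟨2 | 1 2⟩
  {4,8}:  v_{4} + v_{8} = 2·v_{2}  so sig = ⟨2 | 2⟩
  {8,10}:  v_{8} + v_{10} = 2·v_{1}  so sig = ⟨2 | 2⟩
  {6,7,10}:  v_{6} + v_{7} + v_{10} = v_{3}  so sig = ⟨3 | 1⟩

Hence PRS(X_Σ) =
[⟨2 | 0⟩, ⟨2 | 0⟩, ⟨2 | 0⟩, ⟨2 | 1⟩, ⟨2 | 1⟩, ⟨2 | 1⟩, ⟨2 | 1⟩, ⟨2 | 1⟩, ⟨2 | 1⟩, ⟨2 | 1⟩, ⟨2 | 1⟩, ⟨2 | 1 1⟩, ⟨2 | 1 1⟩, ⟨2 | 1 1⟩, ⟨2 | 1 1⟩, ⟨2 | 1 1 1⟩, ⟨2 | 1 2⟩, ⟨2 | 1 2⟩, ⟨2 | 1 2⟩, ⟨2 | 2⟩, ⟨2 | 2⟩, ⟨3 | 1⟩]


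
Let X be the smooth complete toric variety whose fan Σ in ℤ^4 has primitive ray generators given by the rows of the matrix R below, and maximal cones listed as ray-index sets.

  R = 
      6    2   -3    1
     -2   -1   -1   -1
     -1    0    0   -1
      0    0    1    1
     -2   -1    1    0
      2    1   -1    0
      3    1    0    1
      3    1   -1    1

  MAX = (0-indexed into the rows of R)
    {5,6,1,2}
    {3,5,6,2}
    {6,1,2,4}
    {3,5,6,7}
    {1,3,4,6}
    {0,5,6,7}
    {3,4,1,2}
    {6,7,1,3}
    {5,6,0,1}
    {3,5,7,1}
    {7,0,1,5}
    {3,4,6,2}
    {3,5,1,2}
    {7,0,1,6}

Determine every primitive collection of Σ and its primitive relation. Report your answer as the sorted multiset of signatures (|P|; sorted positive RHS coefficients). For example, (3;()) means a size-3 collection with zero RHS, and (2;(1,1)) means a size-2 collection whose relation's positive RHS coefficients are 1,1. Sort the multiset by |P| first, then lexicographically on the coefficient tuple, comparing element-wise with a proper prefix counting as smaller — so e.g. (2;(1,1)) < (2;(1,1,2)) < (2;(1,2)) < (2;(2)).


Minimal non-faces — 9 found among 8 rays, 14 max cones:

  • {4,5}:  v_{4} + v_{5} = 0  so sig = (2;())
  • {2,7}:  v_{2} + v_{7} = v_{5}  so sig = (2;(1))
  • {0,4}:  v_{0} + v_{4} = v_{1} + v_{6} + v_{7}  so sig = (2;(1,1,1))
  • {4,7}:  v_{4} + v_{7} = v_{1} + v_{3} + v_{6}  so sig = (2;(1,1,1))
  • {0,2}:  v_{0} + v_{2} = v_{1} + 2·v_{5} + v_{6}  so sig = (2;(1,1,2))
  • {0,3}:  v_{0} + v_{3} = 2·v_{7}  so sig = (2;(2))
  • {1,2,3,6}:  v_{1} + v_{2} + v_{3} + v_{6} = 0  so sig = (4;())
  • {1,3,5,6}:  v_{1} + v_{3} + v_{5} + v_{6} = v_{7}  so sig = (4;(1))
  • {1,5,6,7}:  v_{1} + v_{5} + v_{6} + v_{7} = v_{0}  so sig = (4;(1))

Signatures (|P|; sorted positive RHS coefficients), sorted:
{ (2;()),  (2;(1)),  (2;(1,1,1)) ×2,  (2;(1,1,2)),  (2;(2)),  (4;()),  (4;(1)) ×2 }


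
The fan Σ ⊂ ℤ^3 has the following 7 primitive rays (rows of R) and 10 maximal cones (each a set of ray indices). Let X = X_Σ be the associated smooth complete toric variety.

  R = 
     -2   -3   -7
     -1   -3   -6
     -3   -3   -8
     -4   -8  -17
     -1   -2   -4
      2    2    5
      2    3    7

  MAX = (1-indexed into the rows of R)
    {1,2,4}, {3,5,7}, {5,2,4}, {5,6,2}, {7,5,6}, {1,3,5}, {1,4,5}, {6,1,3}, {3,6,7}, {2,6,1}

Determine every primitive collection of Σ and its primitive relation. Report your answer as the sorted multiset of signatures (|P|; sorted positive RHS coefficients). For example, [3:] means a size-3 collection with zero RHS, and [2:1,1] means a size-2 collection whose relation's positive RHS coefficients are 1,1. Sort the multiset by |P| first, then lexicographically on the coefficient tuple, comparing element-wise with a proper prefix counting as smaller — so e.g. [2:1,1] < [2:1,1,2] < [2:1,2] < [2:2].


9 collections generate NE(X_Σ); each relation:

  P = {1,7}:  v_{1} + v_{7} = 0  ⇒ sig = [2:]
  P = {2,7}:  v_{2} + v_{7} = v_{5} + v_{6}  ⇒ sig = [2:1,1]
  P = {4,7}:  v_{4} + v_{7} = v_{2} + v_{5}  ⇒ sig = [2:1,1]
  P = {3,4}:  v_{3} + v_{4} = 3·v_{1} + v_{5}  ⇒ sig = [2:1,3]
  P = {2,3}:  v_{2} + v_{3} = 2·v_{1}  ⇒ sig = [2:2]
  P = {4,6}:  v_{4} + v_{6} = 2·v_{2}  ⇒ sig = [2:2]
  P = {1,2,5}:  v_{1} + v_{2} + v_{5} = v_{4}  ⇒ sig = [3:1]
  P = {1,5,6}:  v_{1} + v_{5} + v_{6} = v_{2}  ⇒ sig = [3:1]
  P = {3,5,6}:  v_{3} + v_{5} + v_{6} = v_{1}  ⇒ sig = [3:1]

so the primitive-relation signature multiset is
    |P|=2: 6 collections, coeffs (), (1,1), (1,1), (1,3), (2), (2)
    |P|=3: 3 collections, coeffs (1), (1), (1)


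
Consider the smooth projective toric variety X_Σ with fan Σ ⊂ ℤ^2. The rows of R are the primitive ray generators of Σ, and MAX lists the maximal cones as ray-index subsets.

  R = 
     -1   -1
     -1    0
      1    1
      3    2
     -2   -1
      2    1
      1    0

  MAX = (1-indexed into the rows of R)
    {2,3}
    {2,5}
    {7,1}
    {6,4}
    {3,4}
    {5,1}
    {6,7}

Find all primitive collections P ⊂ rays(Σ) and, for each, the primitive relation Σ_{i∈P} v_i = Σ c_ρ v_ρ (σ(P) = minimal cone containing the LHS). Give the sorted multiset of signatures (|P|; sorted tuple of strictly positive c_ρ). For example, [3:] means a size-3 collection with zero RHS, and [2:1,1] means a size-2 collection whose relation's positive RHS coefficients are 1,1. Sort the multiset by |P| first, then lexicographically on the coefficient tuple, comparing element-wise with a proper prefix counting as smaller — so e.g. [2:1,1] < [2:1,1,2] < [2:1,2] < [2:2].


|primitive collections| = 14. Relations:

  • {1,3}:  v_{1} + v_{3} = 0  ⇒ sig = [2:]
  • {2,7}:  v_{2} + v_{7} = 0  ⇒ sig = [2:]
  • {5,6}:  v_{5} + v_{6} = 0  ⇒ sig = [2:]
  • {1,2}:  v_{1} + v_{2} = v_{5}  ⇒ sig = [2:1]
  • {1,4}:  v_{1} + v_{4} = v_{6}  ⇒ sig = [2:1]
  • {1,6}:  v_{1} + v_{6} = v_{7}  ⇒ sig = [2:1]
  • {2,6}:  v_{2} + v_{6} = v_{3}  ⇒ sig = [2:1]
  • {3,5}:  v_{3} + v_{5} = v_{2}  ⇒ sig = [2:1]
  • {3,6}:  v_{3} + v_{6} = v_{4}  ⇒ sig = [2:1]
  • {3,7}:  v_{3} + v_{7} = v_{6}  ⇒ sig = [2:1]
  • {4,5}:  v_{4} + v_{5} = v_{3}  ⇒ sig = [2:1]
  • {5,7}:  v_{5} + v_{7} = v_{1}  ⇒ sig = [2:1]
  • {2,4}:  v_{2} + v_{4} = 2·v_{3}  ⇒ sig = [2:2]
  • {4,7}:  v_{4} + v_{7} = 2·v_{6}  ⇒ sig = [2:2]

Hence PRS(X_Σ) =
    |P|=2: 14 collections, coeffs (), (), (), (1), (1), (1), (1), (1), (1), (1), (1), (1), (2), (2)


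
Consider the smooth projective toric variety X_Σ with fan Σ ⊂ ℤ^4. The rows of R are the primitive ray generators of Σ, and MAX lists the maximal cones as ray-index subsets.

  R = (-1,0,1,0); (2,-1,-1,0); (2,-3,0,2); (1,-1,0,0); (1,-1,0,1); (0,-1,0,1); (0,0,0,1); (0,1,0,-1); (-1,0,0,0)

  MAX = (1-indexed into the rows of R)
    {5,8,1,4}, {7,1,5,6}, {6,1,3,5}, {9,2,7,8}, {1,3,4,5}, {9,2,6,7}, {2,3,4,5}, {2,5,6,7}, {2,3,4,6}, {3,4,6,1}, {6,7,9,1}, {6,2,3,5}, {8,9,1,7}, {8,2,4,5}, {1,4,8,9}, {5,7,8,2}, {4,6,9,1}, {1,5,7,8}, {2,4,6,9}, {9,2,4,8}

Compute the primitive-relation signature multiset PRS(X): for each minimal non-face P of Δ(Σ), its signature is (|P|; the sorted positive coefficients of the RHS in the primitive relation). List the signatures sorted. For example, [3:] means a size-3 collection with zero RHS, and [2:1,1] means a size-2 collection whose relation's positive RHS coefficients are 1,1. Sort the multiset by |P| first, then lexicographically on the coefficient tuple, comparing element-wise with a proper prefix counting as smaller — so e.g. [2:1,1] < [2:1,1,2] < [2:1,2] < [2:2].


|primitive collections| = 8. Relations:

  P={6,8}:  v_{6} + v_{8} = 0  ⇒ sig = [2:]
  P={1,2}:  v_{1} + v_{2} = v_{4}  ⇒ sig = [2:1]
  P={4,7}:  v_{4} + v_{7} = v_{5}  ⇒ sig = [2:1]
  P={5,9}:  v_{5} + v_{9} = v_{6}  ⇒ sig = [2:1]
  P={3,8}:  v_{3} + v_{8} = v_{4} + v_{5}  ⇒ sig = [2:1,1]
  P={3,7}:  v_{3} + v_{7} = 2·v_{5} + v_{6}  ⇒ sig = [2:1,2]
  P={3,9}:  v_{3} + v_{9} = v_{4} + 2·v_{6}  ⇒ sig = [2:1,2]
  P={4,5,6}:  v_{4} + v_{5} + v_{6} = v_{3}  ⇒ sig = [3:1]

so the primitive-relation signature multiset is
    |P|=2: 7 collections, coeffs (), (1), (1), (1), (1,1), (1,2), (1,2)
    |P|=3: 1 collection, coeffs (1)


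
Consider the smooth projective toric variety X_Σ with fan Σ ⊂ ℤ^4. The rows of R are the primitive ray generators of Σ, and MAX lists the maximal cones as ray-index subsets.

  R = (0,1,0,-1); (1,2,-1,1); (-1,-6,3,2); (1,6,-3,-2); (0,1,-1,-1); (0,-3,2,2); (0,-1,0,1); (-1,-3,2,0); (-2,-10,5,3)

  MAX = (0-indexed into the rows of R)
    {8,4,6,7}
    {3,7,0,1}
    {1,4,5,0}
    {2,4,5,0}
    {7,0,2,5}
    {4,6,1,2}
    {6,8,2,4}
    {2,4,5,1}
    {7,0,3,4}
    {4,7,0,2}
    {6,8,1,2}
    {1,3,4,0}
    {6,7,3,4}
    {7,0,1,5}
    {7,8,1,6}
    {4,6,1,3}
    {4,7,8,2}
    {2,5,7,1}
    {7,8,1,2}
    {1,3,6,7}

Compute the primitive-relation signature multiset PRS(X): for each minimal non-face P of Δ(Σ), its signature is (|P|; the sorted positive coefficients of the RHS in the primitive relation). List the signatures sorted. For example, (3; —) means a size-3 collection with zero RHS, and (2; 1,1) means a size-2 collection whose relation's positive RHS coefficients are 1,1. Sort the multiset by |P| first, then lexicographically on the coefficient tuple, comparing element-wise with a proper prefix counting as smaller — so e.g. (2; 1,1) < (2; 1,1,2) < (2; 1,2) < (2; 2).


The 12 primitive collections of Σ (r=9, n=4):

  P = {0,6}:  v_{0} + v_{6} = 0  ⇒ sig = (2; —)
  P = {2,3}:  v_{2} + v_{3} = 0  ⇒ sig = (2; —)
  P = {0,8}:  v_{0} + v_{8} = v_{2} + v_{7}  ⇒ sig = (2; 1,1)
  P = {3,5}:  v_{3} + v_{5} = v_{0} + v_{1}  ⇒ sig = (2; 1,1)
  P = {3,8}:  v_{3} + v_{8} = v_{6} + v_{7}  ⇒ sig = (2; 1,1)
  P = {5,6}:  v_{5} + v_{6} = v_{1} + v_{2}  ⇒ sig = (2; 1,1)
  P = {5,8}:  v_{5} + v_{8} = v_{1} + 2·v_{2} + v_{7}  ⇒ sig = (2; 1,1,2)
  P = {1,4,7}:  v_{1} + v_{4} + v_{7} = 0  ⇒ sig = (3; —)
  P = {0,1,2}:  v_{0} + v_{1} + v_{2} = v_{5}  ⇒ sig = (3; 1)
  P = {2,6,7}:  v_{2} + v_{6} + v_{7} = v_{8}  ⇒ sig = (3; 1)
  P = {1,4,8}:  v_{1} + v_{4} + v_{8} = v_{2} + v_{6}  ⇒ sig = (3; 1,1)
  P = {4,5,7}:  v_{4} + v_{5} + v_{7} = v_{0} + v_{2}  ⇒ sig = (3; 1,1)

Signatures (|P|; sorted positive RHS coefficients), sorted:
    (2; —)
    (2; —)
    (2; 1,1)
    (2; 1,1)
    (2; 1,1)
    (2; 1,1)
    (2; 1,1,2)
    (3; —)
    (3; 1)
    (3; 1)
    (3; 1,1)
    (3; 1,1)


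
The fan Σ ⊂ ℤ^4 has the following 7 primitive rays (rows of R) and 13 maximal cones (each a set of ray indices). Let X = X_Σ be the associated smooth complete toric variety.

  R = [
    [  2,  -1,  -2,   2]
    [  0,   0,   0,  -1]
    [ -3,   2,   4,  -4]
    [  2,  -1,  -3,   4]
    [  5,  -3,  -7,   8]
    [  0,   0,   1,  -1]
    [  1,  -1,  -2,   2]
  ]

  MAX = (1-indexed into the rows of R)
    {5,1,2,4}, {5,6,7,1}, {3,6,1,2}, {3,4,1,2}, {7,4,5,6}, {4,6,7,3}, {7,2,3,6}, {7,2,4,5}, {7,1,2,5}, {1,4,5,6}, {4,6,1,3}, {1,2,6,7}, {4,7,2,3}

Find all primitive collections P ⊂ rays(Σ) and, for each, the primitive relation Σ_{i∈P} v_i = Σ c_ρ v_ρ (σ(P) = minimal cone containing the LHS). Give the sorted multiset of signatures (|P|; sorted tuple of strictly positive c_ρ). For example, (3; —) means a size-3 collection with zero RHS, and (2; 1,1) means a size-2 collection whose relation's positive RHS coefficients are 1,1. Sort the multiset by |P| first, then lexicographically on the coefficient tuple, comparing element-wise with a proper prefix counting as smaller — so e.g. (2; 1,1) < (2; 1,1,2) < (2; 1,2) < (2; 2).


5 minimal non-faces of Δ(Σ) (on 7 rays):

  {3,5}:  v_{3} + v_{5} = v_{4}  →  sig = (2; 1)
  {1,3,7}:  v_{1} + v_{3} + v_{7} = 0  →  sig = (3; —)
  {1,4,7}:  v_{1} + v_{4} + v_{7} = v_{5}  →  sig = (3; 1)
  {2,4,6}:  v_{2} + v_{4} + v_{6} = v_{1}  →  sig = (3; 1)
  {2,5,6}:  v_{2} + v_{5} + v_{6} = 2·v_{1} + v_{7}  →  sig = (3; 1,2)

Signatures (|P|; sorted positive RHS coefficients), sorted:
{ (2; 1),  (3; —),  (3; 1) ×2,  (3; 1,2) }


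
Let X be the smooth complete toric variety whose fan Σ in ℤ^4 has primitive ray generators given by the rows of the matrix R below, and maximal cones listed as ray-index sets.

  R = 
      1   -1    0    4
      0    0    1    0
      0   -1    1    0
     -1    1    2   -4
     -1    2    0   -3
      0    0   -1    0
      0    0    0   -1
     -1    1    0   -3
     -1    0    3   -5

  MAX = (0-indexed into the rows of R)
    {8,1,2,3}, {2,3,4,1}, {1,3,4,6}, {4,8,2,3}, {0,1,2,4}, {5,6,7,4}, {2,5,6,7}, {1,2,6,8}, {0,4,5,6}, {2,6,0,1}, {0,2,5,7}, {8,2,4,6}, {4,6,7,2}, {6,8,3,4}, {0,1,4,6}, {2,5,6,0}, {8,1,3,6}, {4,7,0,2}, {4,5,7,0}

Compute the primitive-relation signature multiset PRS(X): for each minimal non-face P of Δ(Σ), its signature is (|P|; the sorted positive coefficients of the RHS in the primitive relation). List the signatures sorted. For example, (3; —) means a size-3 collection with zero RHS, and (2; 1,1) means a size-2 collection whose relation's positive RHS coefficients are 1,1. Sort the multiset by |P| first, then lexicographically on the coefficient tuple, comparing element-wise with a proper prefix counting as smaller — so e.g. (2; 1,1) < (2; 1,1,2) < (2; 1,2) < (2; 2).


The 14 primitive collections of Σ (r=9, n=4):

  {1,5}:  v_{1} + v_{5} = 0  so sig = (2; —)
  {1,7}:  v_{1} + v_{7} = v_{2} + v_{4}  so sig = (2; 1,1)
  {3,5}:  v_{3} + v_{5} = v_{2} + v_{4} + v_{6}  so sig = (2; 1,1,1)
  {0,8}:  v_{0} + v_{8} = 2·v_{1} + v_{2} + v_{6}  so sig = (2; 1,1,2)
  {3,7}:  v_{3} + v_{7} = 2·v_{2} + 2·v_{4} + v_{6}  so sig = (2; 1,2,2)
  {5,8}:  v_{5} + v_{8} = 2·v_{2} + v_{4} + 2·v_{6}  so sig = (2; 1,2,2)
  {0,3}:  v_{0} + v_{3} = 2·v_{1}  so sig = (2; 2)
  {7,8}:  v_{7} + v_{8} = 3·v_{2} + 2·v_{4} + 2·v_{6}  so sig = (2; 2,2,3)
  {0,6,7}:  v_{0} + v_{6} + v_{7} = 0  so sig = (3; —)
  {2,3,6}:  v_{2} + v_{3} + v_{6} = v_{8}  so sig = (3; 1)
  {2,4,5}:  v_{2} + v_{4} + v_{5} = v_{7}  so sig = (3; 1)
  {1,4,8}:  v_{1} + v_{4} + v_{8} = 2·v_{3}  so sig = (3; 2)
  {0,2,4,6}:  v_{0} + v_{2} + v_{4} + v_{6} = v_{1}  so sig = (4; 1)
  {1,2,4,6}:  v_{1} + v_{2} + v_{4} + v_{6} = v_{3}  so sig = (4; 1)

so the primitive-relation signature multiset is
{ (2; —),  (2; 1,1),  (2; 1,1,1),  (2; 1,1,2),  (2; 1,2,2) ×2,  (2; 2),  (2; 2,2,3),  (3; —),  (3; 1) ×2,  (3; 2),  (4; 1) ×2 }


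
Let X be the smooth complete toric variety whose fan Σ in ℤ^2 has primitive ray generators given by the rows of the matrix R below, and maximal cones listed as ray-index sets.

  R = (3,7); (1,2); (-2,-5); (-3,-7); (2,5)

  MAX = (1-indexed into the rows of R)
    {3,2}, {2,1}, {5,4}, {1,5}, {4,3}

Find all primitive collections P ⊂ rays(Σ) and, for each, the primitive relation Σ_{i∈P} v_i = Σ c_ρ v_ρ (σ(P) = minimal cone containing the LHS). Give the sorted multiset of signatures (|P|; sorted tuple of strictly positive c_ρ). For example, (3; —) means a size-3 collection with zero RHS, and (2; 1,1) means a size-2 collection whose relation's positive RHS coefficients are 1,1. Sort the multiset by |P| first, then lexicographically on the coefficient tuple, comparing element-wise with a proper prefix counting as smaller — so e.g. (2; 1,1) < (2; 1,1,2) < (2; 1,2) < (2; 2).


5 minimal non-faces of Δ(Σ) (on 5 rays):

  • {1,4}:  v_{1} + v_{4} = 0 — sig = (2; —)
  • {3,5}:  v_{3} + v_{5} = 0 — sig = (2; —)
  • {1,3}:  v_{1} + v_{3} = v_{2} — sig = (2; 1)
  • {2,4}:  v_{2} + v_{4} = v_{3} — sig = (2; 1)
  • {2,5}:  v_{2} + v_{5} = v_{1} — sig = (2; 1)

so the primitive-relation signature multiset is
    (2; —)
    (2; —)
    (2; 1)
    (2; 1)
    (2; 1)


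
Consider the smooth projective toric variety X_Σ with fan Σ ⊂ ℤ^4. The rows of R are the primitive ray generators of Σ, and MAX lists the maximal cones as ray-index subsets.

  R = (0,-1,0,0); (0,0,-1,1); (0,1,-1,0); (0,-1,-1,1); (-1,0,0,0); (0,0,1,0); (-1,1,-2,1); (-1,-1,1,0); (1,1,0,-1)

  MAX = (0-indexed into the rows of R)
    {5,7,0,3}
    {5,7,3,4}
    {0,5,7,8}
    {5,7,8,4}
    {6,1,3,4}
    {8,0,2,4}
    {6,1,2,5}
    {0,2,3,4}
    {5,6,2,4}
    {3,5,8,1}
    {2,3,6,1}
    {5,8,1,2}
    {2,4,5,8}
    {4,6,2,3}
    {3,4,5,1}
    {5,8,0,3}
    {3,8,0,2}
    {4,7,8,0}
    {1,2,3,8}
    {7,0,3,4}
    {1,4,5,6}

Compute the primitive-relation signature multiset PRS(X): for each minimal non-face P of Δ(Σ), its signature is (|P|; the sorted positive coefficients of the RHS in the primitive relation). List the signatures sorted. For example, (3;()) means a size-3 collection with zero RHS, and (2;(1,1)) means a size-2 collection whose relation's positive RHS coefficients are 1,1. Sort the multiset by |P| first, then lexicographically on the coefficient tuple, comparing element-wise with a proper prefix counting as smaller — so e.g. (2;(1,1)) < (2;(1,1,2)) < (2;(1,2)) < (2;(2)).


The 14 primitive collections of Σ (r=9, n=4):

  P={0,1}:  v_{0} + v_{1} = v_{3}  ⟹  sig = (2;(1))
  P={2,7}:  v_{2} + v_{7} = v_{4}  ⟹  sig = (2;(1))
  P={0,6}:  v_{0} + v_{6} = v_{2} + v_{3} + v_{4}  ⟹  sig = (2;(1,1,1))
  P={1,7}:  v_{1} + v_{7} = v_{3} + v_{4} + v_{5}  ⟹  sig = (2;(1,1,1))
  P={6,7}:  v_{6} + v_{7} = v_{1} + 2·v_{4}  ⟹  sig = (2;(1,2))
  P={6,8}:  v_{6} + v_{8} = 2·v_{2}  ⟹  sig = (2;(2))
  P={0,2,5}:  v_{0} + v_{2} + v_{5} = 0  ⟹  sig = (3;())
  P={0,4,5}:  v_{0} + v_{4} + v_{5} = v_{7}  ⟹  sig = (3;(1))
  P={1,2,4}:  v_{1} + v_{2} + v_{4} = v_{6}  ⟹  sig = (3;(1))
  P={1,4,8}:  v_{1} + v_{4} + v_{8} = v_{2}  ⟹  sig = (3;(1))
  P={2,3,5}:  v_{2} + v_{3} + v_{5} = v_{1}  ⟹  sig = (3;(1))
  P={3,7,8}:  v_{3} + v_{7} + v_{8} = v_{0}  ⟹  sig = (3;(1))
  P={3,4,8}:  v_{3} + v_{4} + v_{8} = v_{0} + v_{2}  ⟹  sig = (3;(1,1))
  P={3,5,6}:  v_{3} + v_{5} + v_{6} = 2·v_{1} + v_{4}  ⟹  sig = (3;(1,2))

Signatures (|P|; sorted positive RHS coefficients), sorted:
    |P|=2: 6 collections, coeffs (1), (1), (1,1,1), (1,1,1), (1,2), (2)
    |P|=3: 8 collections, coeffs (), (1), (1), (1), (1), (1), (1,1), (1,2)


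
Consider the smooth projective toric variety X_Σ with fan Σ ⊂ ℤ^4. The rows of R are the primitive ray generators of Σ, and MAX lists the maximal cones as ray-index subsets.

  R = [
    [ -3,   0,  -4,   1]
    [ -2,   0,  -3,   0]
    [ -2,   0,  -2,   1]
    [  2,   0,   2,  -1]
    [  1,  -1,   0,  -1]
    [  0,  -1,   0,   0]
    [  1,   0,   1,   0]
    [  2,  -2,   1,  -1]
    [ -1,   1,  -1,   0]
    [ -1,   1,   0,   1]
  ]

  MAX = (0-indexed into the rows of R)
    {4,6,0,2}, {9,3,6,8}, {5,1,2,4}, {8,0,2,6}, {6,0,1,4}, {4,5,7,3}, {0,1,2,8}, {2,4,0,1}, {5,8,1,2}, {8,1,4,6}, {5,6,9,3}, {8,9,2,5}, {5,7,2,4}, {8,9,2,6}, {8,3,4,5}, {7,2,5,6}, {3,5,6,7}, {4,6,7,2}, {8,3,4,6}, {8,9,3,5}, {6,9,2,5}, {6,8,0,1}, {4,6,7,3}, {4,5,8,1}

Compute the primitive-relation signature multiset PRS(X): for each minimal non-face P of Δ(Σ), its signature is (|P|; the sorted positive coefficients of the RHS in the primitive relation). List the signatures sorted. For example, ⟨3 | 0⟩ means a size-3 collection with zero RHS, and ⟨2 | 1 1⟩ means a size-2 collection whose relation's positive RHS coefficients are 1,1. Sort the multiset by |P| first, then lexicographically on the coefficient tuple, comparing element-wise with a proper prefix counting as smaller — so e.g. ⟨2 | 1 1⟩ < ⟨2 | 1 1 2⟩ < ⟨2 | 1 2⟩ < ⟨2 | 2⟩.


The 17 primitive collections of Σ (r=10, n=4):

  P = {2,3}:  v_{2} + v_{3} = 0  ⇒ sig = ⟨2 | 0⟩
  P = {4,9}:  v_{4} + v_{9} = 0  ⇒ sig = ⟨2 | 0⟩
  P = {7,8}:  v_{7} + v_{8} = v_{4}  ⇒ sig = ⟨2 | 1⟩
  P = {0,3}:  v_{0} + v_{3} = v_{1} + v_{6}  ⇒ sig = ⟨2 | 1 1⟩
  P = {1,3}:  v_{1} + v_{3} = v_{4} + v_{8}  ⇒ sig = ⟨2 | 1 1⟩
  P = {1,9}:  v_{1} + v_{9} = v_{2} + v_{8}  ⇒ sig = ⟨2 | 1 1⟩
  P = {7,9}:  v_{7} + v_{9} = v_{5} + v_{6}  ⇒ sig = ⟨2 | 1 1⟩
  P = {0,9}:  v_{0} + v_{9} = 2·v_{2} + v_{6} + v_{8}  ⇒ sig = ⟨2 | 1 1 2⟩
  P = {0,5}:  v_{0} + v_{5} = 2·v_{2} + v_{4}  ⇒ sig = ⟨2 | 1 2⟩
  P = {1,7}:  v_{1} + v_{7} = v_{2} + 2·v_{4}  ⇒ sig = ⟨2 | 1 2⟩
  P = {0,7}:  v_{0} + v_{7} = 2·v_{2} + 2·v_{4} + v_{6}  ⇒ sig = ⟨2 | 1 2 2⟩
  P = {5,6,8}:  v_{5} + v_{6} + v_{8} = 0  ⇒ sig = ⟨3 | 0⟩
  P = {1,2,6}:  v_{1} + v_{2} + v_{6} = v_{0}  ⇒ sig = ⟨3 | 1⟩
  P = {2,4,8}:  v_{2} + v_{4} + v_{8} = v_{1}  ⇒ sig = ⟨3 | 1⟩
  P = {4,5,6}:  v_{4} + v_{5} + v_{6} = v_{7}  ⇒ sig = ⟨3 | 1⟩
  P = {1,5,6}:  v_{1} + v_{5} + v_{6} = v_{2} + v_{4}  ⇒ sig = ⟨3 | 1 1⟩
  P = {0,4,8}:  v_{0} + v_{4} + v_{8} = 2·v_{1} + v_{6}  ⇒ sig = ⟨3 | 1 2⟩

Sorted signature multiset PRS(X):
    ⟨2 | 0⟩
    ⟨2 | 0⟩
    ⟨2 | 1⟩
    ⟨2 | 1 1⟩
    ⟨2 | 1 1⟩
    ⟨2 | 1 1⟩
    ⟨2 | 1 1⟩
    ⟨2 | 1 1 2⟩
    ⟨2 | 1 2⟩
    ⟨2 | 1 2⟩
    ⟨2 | 1 2 2⟩
    ⟨3 | 0⟩
    ⟨3 | 1⟩
    ⟨3 | 1⟩
    ⟨3 | 1⟩
    ⟨3 | 1 1⟩
    ⟨3 | 1 2⟩


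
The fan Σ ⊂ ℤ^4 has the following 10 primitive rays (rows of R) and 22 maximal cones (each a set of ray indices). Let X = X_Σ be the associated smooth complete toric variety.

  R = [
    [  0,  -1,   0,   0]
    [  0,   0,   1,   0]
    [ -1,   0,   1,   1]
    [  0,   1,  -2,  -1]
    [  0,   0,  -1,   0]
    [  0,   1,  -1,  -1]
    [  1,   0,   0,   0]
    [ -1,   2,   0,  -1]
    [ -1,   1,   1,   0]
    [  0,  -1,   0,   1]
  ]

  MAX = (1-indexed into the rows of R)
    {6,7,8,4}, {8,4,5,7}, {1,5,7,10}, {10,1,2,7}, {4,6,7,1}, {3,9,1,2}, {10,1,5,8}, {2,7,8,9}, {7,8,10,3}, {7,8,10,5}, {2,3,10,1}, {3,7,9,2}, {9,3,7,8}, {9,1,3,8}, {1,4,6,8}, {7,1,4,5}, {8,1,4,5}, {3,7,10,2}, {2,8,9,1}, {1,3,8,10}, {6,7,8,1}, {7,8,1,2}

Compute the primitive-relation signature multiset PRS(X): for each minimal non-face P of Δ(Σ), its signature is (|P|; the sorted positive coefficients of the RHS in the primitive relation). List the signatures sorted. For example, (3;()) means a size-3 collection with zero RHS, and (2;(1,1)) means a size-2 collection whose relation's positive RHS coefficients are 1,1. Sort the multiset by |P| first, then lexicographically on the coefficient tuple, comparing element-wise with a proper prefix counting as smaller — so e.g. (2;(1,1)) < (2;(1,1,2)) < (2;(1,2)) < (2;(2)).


Minimal non-faces — 20 found among 10 rays, 22 max cones:

  P = {2,5}:  v_{2} + v_{5} = 0  →  sig = (2;())
  P = {2,4}:  v_{2} + v_{4} = v_{6}  →  sig = (2;(1))
  P = {5,6}:  v_{5} + v_{6} = v_{4}  →  sig = (2;(1))
  P = {6,9}:  v_{6} + v_{9} = v_{8}  →  sig = (2;(1))
  P = {6,10}:  v_{6} + v_{10} = v_{5}  →  sig = (2;(1))
  P = {9,10}:  v_{9} + v_{10} = v_{3}  →  sig = (2;(1))
  P = {3,6}:  v_{3} + v_{6} = v_{8} + v_{10}  →  sig = (2;(1,1))
  P = {4,9}:  v_{4} + v_{9} = v_{5} + v_{8}  →  sig = (2;(1,1))
  P = {5,9}:  v_{5} + v_{9} = v_{8} + v_{10}  →  sig = (2;(1,1))
  P = {2,6}:  v_{2} + v_{6} = v_{1} + v_{7} + v_{8}  →  sig = (2;(1,1,1))
  P = {3,4}:  v_{3} + v_{4} = v_{5} + v_{8} + v_{10}  →  sig = (2;(1,1,1))
  P = {3,5}:  v_{3} + v_{5} = v_{8} + 2·v_{10}  →  sig = (2;(1,2))
  P = {4,10}:  v_{4} + v_{10} = 2·v_{5}  →  sig = (2;(2))
  P = {1,7,9}:  v_{1} + v_{7} + v_{9} = v_{2}  →  sig = (3;(1))
  P = {2,8,10}:  v_{2} + v_{8} + v_{10} = v_{9}  →  sig = (3;(1))
  P = {1,3,7}:  v_{1} + v_{3} + v_{7} = v_{2} + v_{10}  →  sig = (3;(1,1))
  P = {2,3,8}:  v_{2} + v_{3} + v_{8} = 2·v_{9}  →  sig = (3;(2))
  P = {1,7,8,10}:  v_{1} + v_{7} + v_{8} + v_{10} = 0  →  sig = (4;())
  P = {1,5,7,8}:  v_{1} + v_{5} + v_{7} + v_{8} = v_{6}  →  sig = (4;(1))
  P = {1,4,7,8}:  v_{1} + v_{4} + v_{7} + v_{8} = 2·v_{6}  →  sig = (4;(2))

so the primitive-relation signature multiset is
[(2;()), (2;(1)), (2;(1)), (2;(1)), (2;(1)), (2;(1)), (2;(1,1)), (2;(1,1)), (2;(1,1)), (2;(1,1,1)), (2;(1,1,1)), (2;(1,2)), (2;(2)), (3;(1)), (3;(1)), (3;(1,1)), (3;(2)), (4;()), (4;(1)), (4;(2))]


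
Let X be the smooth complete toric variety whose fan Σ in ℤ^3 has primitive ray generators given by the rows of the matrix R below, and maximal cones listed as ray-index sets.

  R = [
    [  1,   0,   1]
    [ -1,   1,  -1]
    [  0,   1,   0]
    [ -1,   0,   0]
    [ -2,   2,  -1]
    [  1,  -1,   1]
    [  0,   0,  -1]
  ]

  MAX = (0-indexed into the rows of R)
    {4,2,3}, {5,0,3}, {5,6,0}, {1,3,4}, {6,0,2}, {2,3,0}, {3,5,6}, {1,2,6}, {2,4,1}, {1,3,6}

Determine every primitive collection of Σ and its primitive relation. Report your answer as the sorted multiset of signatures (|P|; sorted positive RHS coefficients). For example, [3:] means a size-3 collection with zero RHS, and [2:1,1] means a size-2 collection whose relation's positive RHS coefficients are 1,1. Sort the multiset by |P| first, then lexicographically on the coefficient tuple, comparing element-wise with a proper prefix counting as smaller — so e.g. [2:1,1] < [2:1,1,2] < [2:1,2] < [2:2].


Σ has 9 primitive collections:

  • {1,5}:  v_{1} + v_{5} = 0 ; sig = [2:]
  • {0,1}:  v_{0} + v_{1} = v_{2} ; sig = [2:1]
  • {2,5}:  v_{2} + v_{5} = v_{0} ; sig = [2:1]
  • {4,5}:  v_{4} + v_{5} = v_{2} + v_{3} ; sig = [2:1,1]
  • {0,4}:  v_{0} + v_{4} = 2·v_{2} + v_{3} ; sig = [2:1,2]
  • {4,6}:  v_{4} + v_{6} = 2·v_{1} ; sig = [2:2]
  • {0,3,6}:  v_{0} + v_{3} + v_{6} = 0 ; sig = [3:]
  • {1,2,3}:  v_{1} + v_{2} + v_{3} = v_{4} ; sig = [3:1]
  • {2,3,6}:  v_{2} + v_{3} + v_{6} = v_{1} ; sig = [3:1]

Hence PRS(X_Σ) =
    [2:]
    [2:1]
    [2:1]
    [2:1,1]
    [2:1,2]
    [2:2]
    [3:]
    [3:1]
    [3:1]


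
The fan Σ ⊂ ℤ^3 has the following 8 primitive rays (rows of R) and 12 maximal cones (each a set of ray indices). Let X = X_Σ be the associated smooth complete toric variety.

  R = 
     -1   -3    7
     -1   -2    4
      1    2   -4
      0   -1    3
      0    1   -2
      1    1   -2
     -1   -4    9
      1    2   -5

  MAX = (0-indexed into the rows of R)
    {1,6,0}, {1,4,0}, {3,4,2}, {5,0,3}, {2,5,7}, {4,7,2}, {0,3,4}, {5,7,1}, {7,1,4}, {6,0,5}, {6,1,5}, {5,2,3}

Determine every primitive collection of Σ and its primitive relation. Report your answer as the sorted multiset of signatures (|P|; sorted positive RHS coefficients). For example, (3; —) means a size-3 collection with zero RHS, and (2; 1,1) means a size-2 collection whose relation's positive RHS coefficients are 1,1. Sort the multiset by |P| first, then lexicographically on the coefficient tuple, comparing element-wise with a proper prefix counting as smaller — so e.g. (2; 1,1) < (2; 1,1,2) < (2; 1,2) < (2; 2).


|primitive collections| = 11. Relations:

  {1,2}:  v_{1} + v_{2} = 0  so sig = (2; —)
  {0,2}:  v_{0} + v_{2} = v_{3}  so sig = (2; 1)
  {1,3}:  v_{1} + v_{3} = v_{0}  so sig = (2; 1)
  {3,7}:  v_{3} + v_{7} = v_{5}  so sig = (2; 1)
  {4,5}:  v_{4} + v_{5} = v_{2}  so sig = (2; 1)
  {4,6}:  v_{4} + v_{6} = v_{0}  so sig = (2; 1)
  {0,7}:  v_{0} + v_{7} = v_{1} + v_{5}  so sig = (2; 1,1)
  {2,6}:  v_{2} + v_{6} = v_{0} + v_{5}  so sig = (2; 1,1)
  {3,6}:  v_{3} + v_{6} = 2·v_{0} + v_{5}  so sig = (2; 1,2)
  {6,7}:  v_{6} + v_{7} = 2·v_{1} + 2·v_{5}  so sig = (2; 2,2)
  {0,1,5}:  v_{0} + v_{1} + v_{5} = v_{6}  so sig = (3; 1)

Sorted signature multiset PRS(X):
    (2; —)
    (2; 1)
    (2; 1)
    (2; 1)
    (2; 1)
    (2; 1)
    (2; 1,1)
    (2; 1,1)
    (2; 1,2)
    (2; 2,2)
    (3; 1)


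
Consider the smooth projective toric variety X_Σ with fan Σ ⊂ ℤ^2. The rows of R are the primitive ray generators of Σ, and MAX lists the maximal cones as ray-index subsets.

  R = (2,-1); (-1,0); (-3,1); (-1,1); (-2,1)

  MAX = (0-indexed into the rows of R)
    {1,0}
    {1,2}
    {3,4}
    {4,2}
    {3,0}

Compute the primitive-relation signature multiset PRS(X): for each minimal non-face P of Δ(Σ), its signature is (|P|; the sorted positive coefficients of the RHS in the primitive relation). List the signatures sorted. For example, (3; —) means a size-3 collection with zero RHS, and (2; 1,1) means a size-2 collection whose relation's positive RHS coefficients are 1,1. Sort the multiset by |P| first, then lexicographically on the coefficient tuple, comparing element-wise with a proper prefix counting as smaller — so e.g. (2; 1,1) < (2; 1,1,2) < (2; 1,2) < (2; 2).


5 minimal non-faces of Δ(Σ) (on 5 rays):

  P={0,4}:  v_{0} + v_{4} = 0 — sig = (2; —)
  P={0,2}:  v_{0} + v_{2} = v_{1} — sig = (2; 1)
  P={1,3}:  v_{1} + v_{3} = v_{4} — sig = (2; 1)
  P={1,4}:  v_{1} + v_{4} = v_{2} — sig = (2; 1)
  P={2,3}:  v_{2} + v_{3} = 2·v_{4} — sig = (2; 2)

Sorted signature multiset PRS(X):
{ (2; —),  (2; 1) ×3,  (2; 2) }


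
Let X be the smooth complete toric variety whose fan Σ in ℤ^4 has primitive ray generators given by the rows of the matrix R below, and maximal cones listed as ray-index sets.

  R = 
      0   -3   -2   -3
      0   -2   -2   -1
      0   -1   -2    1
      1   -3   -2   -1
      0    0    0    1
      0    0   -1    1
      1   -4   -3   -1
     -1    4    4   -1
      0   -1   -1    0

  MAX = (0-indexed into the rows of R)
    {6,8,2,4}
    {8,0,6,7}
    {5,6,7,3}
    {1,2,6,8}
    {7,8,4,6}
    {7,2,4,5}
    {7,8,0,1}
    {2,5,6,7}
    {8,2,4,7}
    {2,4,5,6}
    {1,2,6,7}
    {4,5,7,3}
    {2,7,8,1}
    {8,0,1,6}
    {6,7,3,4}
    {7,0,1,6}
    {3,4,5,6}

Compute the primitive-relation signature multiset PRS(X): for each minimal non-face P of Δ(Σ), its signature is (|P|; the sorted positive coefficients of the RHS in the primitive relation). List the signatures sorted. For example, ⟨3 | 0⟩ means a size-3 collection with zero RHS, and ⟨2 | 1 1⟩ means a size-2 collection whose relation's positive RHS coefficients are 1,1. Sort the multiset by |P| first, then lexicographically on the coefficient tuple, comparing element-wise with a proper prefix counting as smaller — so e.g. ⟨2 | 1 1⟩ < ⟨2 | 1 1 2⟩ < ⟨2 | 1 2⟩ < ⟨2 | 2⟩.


|primitive collections| = 14. Relations:

  {3,8}:  v_{3} + v_{8} = v_{6}  so sig = ⟨2 | 1⟩
  {5,8}:  v_{5} + v_{8} = v_{2}  so sig = ⟨2 | 1⟩
  {2,3}:  v_{2} + v_{3} = v_{5} + v_{6}  so sig = ⟨2 | 1 1⟩
  {0,5}:  v_{0} + v_{5} = v_{1} + v_{2} + v_{6} + v_{7}  so sig = ⟨2 | 1 1 1 1⟩
  {0,3}:  v_{0} + v_{3} = v_{1} + 2·v_{6} + v_{7}  so sig = ⟨2 | 1 1 2⟩
  {1,3}:  v_{1} + v_{3} = v_{2} + 2·v_{6} + v_{7}  so sig = ⟨2 | 1 1 2⟩
  {1,5}:  v_{1} + v_{5} = 2·v_{2} + v_{6} + v_{7}  so sig = ⟨2 | 1 1 2⟩
  {0,4}:  v_{0} + v_{4} = v_{6} + v_{7} + 3·v_{8}  so sig = ⟨2 | 1 1 3⟩
  {0,2}:  v_{0} + v_{2} = 2·v_{1}  so sig = ⟨2 | 2⟩
  {1,4}:  v_{1} + v_{4} = 2·v_{8}  so sig = ⟨2 | 2⟩
  {4,5,6,7}:  v_{4} + v_{5} + v_{6} + v_{7} = 0  so sig = ⟨4 | 0⟩
  {1,6,7,8}:  v_{1} + v_{6} + v_{7} + v_{8} = v_{0}  so sig = ⟨4 | 1⟩
  {2,4,6,7}:  v_{2} + v_{4} + v_{6} + v_{7} = v_{8}  so sig = ⟨4 | 1⟩
  {2,6,7,8}:  v_{2} + v_{6} + v_{7} + v_{8} = v_{1}  so sig = ⟨4 | 1⟩

Signatures (|P|; sorted positive RHS coefficients), sorted:
[⟨2 | 1⟩, ⟨2 | 1⟩, ⟨2 | 1 1⟩, ⟨2 | 1 1 1 1⟩, ⟨2 | 1 1 2⟩, ⟨2 | 1 1 2⟩, ⟨2 | 1 1 2⟩, ⟨2 | 1 1 3⟩, ⟨2 | 2⟩, ⟨2 | 2⟩, ⟨4 | 0⟩, ⟨4 | 1⟩, ⟨4 | 1⟩, ⟨4 | 1⟩]


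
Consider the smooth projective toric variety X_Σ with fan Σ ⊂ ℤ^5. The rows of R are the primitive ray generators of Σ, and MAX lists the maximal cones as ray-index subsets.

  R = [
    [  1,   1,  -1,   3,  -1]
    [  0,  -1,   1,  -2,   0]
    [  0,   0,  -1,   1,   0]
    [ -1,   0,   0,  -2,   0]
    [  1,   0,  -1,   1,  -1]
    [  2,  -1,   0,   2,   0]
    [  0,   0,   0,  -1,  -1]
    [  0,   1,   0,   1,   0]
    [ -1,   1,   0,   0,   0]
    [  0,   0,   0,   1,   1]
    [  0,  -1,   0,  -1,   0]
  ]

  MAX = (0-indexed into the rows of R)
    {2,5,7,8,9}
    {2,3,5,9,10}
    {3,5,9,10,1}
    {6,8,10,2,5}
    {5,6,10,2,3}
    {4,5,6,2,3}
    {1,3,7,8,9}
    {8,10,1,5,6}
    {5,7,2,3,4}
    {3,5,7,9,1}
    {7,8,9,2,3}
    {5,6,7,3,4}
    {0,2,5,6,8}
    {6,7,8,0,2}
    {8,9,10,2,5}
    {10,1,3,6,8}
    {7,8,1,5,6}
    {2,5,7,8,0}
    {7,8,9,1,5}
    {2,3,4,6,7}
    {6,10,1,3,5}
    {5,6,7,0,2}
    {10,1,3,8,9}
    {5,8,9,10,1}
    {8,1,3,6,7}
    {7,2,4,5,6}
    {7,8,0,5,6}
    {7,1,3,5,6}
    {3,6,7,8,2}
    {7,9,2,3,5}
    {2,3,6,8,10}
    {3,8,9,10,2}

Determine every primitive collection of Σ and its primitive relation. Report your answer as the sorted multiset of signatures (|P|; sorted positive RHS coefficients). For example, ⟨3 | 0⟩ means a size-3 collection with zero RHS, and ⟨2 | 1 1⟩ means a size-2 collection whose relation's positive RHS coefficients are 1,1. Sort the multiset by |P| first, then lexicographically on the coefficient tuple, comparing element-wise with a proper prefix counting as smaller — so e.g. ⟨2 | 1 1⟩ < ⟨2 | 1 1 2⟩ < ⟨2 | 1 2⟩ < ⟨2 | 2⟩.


Δ(Σ) — 11 vertices, 15 min non-faces:

  P = {6,9}:  v_{6} + v_{9} = 0  ⇒ sig = ⟨2 | 0⟩
  P = {7,10}:  v_{7} + v_{10} = 0  ⇒ sig = ⟨2 | 0⟩
  P = {1,2}:  v_{1} + v_{2} = v_{10}  ⇒ sig = ⟨2 | 1⟩
  P = {0,1}:  v_{0} + v_{1} = v_{5} + v_{6} + v_{8}  ⇒ sig = ⟨2 | 1 1 1⟩
  P = {0,3}:  v_{0} + v_{3} = v_{2} + v_{6} + v_{7}  ⇒ sig = ⟨2 | 1 1 1⟩
  P = {1,4}:  v_{1} + v_{4} = v_{3} + v_{5} + v_{6}  ⇒ sig = ⟨2 | 1 1 1⟩
  P = {4,8}:  v_{4} + v_{8} = v_{2} + v_{6} + v_{7}  ⇒ sig = ⟨2 | 1 1 1⟩
  P = {0,9}:  v_{0} + v_{9} = v_{2} + v_{5} + v_{7} + v_{8}  ⇒ sig = ⟨2 | 1 1 1 1⟩
  P = {0,10}:  v_{0} + v_{10} = v_{2} + v_{5} + v_{6} + v_{8}  ⇒ sig = ⟨2 | 1 1 1 1⟩
  P = {4,9}:  v_{4} + v_{9} = v_{2} + v_{3} + v_{5} + v_{7}  ⇒ sig = ⟨2 | 1 1 1 1⟩
  P = {4,10}:  v_{4} + v_{10} = v_{2} + v_{3} + v_{5} + v_{6}  ⇒ sig = ⟨2 | 1 1 1 1⟩
  P = {0,4}:  v_{0} + v_{4} = 2·v_{2} + v_{5} + 2·v_{6} + 2·v_{7}  ⇒ sig = ⟨2 | 1 2 2 2⟩
  P = {3,5,8}:  v_{3} + v_{5} + v_{8} = 0  ⇒ sig = ⟨3 | 0⟩
  P = {2,3,5,6,7}:  v_{2} + v_{3} + v_{5} + v_{6} + v_{7} = v_{4}  ⇒ sig = ⟨5 | 1⟩
  P = {2,5,6,7,8}:  v_{2} + v_{5} + v_{6} + v_{7} + v_{8} = v_{0}  ⇒ sig = ⟨5 | 1⟩

Hence PRS(X_Σ) =
    |P|=2: 12 collections, coeffs (), (), (1), (1,1,1), (1,1,1), (1,1,1), (1,1,1), (1,1,1,1), (1,1,1,1), (1,1,1,1), (1,1,1,1), (1,2,2,2)
    |P|=3: 1 collection, coeffs ()
    |P|=5: 2 collections, coeffs (1), (1)
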